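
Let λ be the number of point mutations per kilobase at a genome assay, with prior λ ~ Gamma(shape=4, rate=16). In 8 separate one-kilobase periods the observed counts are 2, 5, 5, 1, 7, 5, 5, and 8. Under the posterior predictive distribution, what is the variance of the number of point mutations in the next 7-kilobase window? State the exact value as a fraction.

1519/96

Total count: 2 + 5 + 5 + 1 + 7 + 5 + 5 + 8 = 38.
Total exposure: 8 kilobases.
By Gamma–Poisson conjugacy, the posterior is Gamma(α + Σx, β + Σt) = Gamma(4 + 38, 16 + 8) = Gamma(42, 24).
The posterior predictive for a window of length T is Negative Binomial with variance T·α'·(β'+T)/β'² = 7·42·31/576 = 1519/96.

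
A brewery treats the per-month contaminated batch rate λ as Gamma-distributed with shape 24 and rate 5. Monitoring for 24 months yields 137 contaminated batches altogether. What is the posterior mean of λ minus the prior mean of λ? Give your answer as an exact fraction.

109/145

Total count 137 over total exposure 24 months.
The Gamma prior is conjugate for the Poisson rate, so λ | data ~ Gamma(24+137, 5+24) = Gamma(161, 29).
Posterior mean = 161/29 = 161/29; prior mean = 24/5 = 24/5. Difference = 161/29 − 24/5 = 109/145.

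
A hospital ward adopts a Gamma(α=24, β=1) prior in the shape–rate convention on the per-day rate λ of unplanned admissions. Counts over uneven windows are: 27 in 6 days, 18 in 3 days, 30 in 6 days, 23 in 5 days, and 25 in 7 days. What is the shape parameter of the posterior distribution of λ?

Total count: 27 + 18 + 30 + 23 + 25 = 123.
Total exposure: 6 + 3 + 6 + 5 + 7 = 27 days.
Gamma(α, β) with Poisson data over total exposure Σt gives posterior Gamma(α+Σx, β+Σt) = Gamma(147, 28).

147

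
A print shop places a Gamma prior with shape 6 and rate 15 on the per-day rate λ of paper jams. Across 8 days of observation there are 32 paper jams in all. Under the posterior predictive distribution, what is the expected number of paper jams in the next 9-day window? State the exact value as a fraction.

Total count 32 over total exposure 8 days.
The Gamma prior is conjugate for the Poisson rate, so λ | data ~ Gamma(6+32, 15+8) = Gamma(38, 23).
Predictive mean over a 9-day window = T·E[λ|data] = 9·38/23 = 342/23.

342/23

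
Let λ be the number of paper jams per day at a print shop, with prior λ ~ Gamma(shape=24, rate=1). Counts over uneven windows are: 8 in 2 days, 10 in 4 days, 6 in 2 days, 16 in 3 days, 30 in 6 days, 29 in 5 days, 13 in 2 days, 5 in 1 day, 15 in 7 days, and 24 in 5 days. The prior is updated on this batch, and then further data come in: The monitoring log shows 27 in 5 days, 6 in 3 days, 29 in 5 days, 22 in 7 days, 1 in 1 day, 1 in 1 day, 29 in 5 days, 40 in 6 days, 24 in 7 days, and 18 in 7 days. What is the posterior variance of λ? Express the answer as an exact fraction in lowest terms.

377/7225

Total count: 8 + 10 + 6 + 16 + 30 + 29 + 13 + 5 + 15 + 24 = 156.
Total exposure: 2 + 4 + 2 + 3 + 6 + 5 + 2 + 1 + 7 + 5 = 37 days.
After the first batch: Gamma(24 + 156, 1 + 37) = Gamma(180, 38).
Total count: 27 + 6 + 29 + 22 + 1 + 1 + 29 + 40 + 24 + 18 = 197.
Total exposure: 5 + 3 + 5 + 7 + 1 + 1 + 5 + 6 + 7 + 7 = 47 days.
After the second batch: Gamma(180 + 197, 38 + 47) = Gamma(377, 85).
Posterior variance = α'/β'² = 377/7225.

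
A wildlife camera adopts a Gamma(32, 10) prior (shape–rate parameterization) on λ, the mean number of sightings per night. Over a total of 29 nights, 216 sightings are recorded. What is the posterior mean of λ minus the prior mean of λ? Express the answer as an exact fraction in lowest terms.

616/195

Total count 216 over total exposure 29 nights.
By Gamma–Poisson conjugacy, the posterior is Gamma(α + Σx, β + Σt) = Gamma(32 + 216, 10 + 29) = Gamma(248, 39).
Posterior mean = 248/39 = 248/39; prior mean = 32/10 = 16/5. Difference = 248/39 − 16/5 = 616/195.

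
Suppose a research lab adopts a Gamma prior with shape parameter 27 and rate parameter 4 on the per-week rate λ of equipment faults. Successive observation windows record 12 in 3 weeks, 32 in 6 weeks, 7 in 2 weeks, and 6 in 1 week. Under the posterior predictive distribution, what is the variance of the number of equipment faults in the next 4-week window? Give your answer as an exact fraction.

Total count: 12 + 32 + 7 + 6 = 57.
Total exposure: 3 + 6 + 2 + 1 = 12 weeks.
By Gamma–Poisson conjugacy, the posterior is Gamma(α + Σx, β + Σt) = Gamma(27 + 57, 4 + 12) = Gamma(84, 16).
The posterior predictive for a window of length T is Negative Binomial with variance T·α'·(β'+T)/β'² = 4·84·20/256 = 105/4.

105/4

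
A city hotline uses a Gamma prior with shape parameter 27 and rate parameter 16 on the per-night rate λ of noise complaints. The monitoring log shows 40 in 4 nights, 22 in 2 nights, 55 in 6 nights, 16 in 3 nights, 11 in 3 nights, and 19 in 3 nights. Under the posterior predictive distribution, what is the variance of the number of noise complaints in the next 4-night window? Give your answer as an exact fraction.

31160/1369

Total count: 40 + 22 + 55 + 16 + 11 + 19 = 163.
Total exposure: 4 + 2 + 6 + 3 + 3 + 3 = 21 nights.
The Gamma prior is conjugate for the Poisson rate, so λ | data ~ Gamma(27+163, 16+21) = Gamma(190, 37).
The posterior predictive for a window of length T is Negative Binomial with variance T·α'·(β'+T)/β'² = 4·190·41/1369 = 31160/1369.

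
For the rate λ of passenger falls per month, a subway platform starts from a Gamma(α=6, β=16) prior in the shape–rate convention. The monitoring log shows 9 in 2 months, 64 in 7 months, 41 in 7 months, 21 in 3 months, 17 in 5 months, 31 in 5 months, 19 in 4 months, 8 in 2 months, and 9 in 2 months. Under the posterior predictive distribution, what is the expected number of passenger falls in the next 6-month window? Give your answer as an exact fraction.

1350/53

Total count: 9 + 64 + 41 + 21 + 17 + 31 + 19 + 8 + 9 = 219.
Total exposure: 2 + 7 + 7 + 3 + 5 + 5 + 4 + 2 + 2 = 37 months.
Gamma(α, β) with Poisson data over total exposure Σt gives posterior Gamma(α+Σx, β+Σt) = Gamma(225, 53).
Predictive mean over a 6-month window = T·E[λ|data] = 6·225/53 = 1350/53.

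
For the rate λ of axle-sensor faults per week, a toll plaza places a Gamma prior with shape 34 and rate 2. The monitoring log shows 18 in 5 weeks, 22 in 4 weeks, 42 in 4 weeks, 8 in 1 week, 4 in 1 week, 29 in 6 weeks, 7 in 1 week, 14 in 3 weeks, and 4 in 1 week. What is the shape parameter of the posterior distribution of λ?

182

Total count: 18 + 22 + 42 + 8 + 4 + 29 + 7 + 14 + 4 = 148.
Total exposure: 5 + 4 + 4 + 1 + 1 + 6 + 1 + 3 + 1 = 26 weeks.
Posterior: α' = 34 + 148 = 182, β' = 2 + 26 = 28.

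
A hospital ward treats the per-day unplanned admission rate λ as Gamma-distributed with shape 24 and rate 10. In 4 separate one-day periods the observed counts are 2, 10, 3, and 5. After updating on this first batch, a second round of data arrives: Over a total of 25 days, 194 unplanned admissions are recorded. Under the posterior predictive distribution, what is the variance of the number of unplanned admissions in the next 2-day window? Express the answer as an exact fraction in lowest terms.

Total count: 2 + 10 + 3 + 5 = 20.
Total exposure: 4 days.
After the first batch: Gamma(24 + 20, 10 + 4) = Gamma(44, 14).
Total count 194 over total exposure 25 days.
After the second batch: Gamma(44 + 194, 14 + 25) = Gamma(238, 39).
The posterior predictive for a window of length T is Negative Binomial with variance T·α'·(β'+T)/β'² = 2·238·41/1521 = 19516/1521.

19516/1521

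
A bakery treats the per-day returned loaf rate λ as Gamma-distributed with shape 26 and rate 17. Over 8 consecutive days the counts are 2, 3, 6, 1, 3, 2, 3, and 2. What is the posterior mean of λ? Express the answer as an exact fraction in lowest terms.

Total count: 2 + 3 + 6 + 1 + 3 + 2 + 3 + 2 = 22.
Total exposure: 8 days.
Gamma(α, β) with Poisson data over total exposure Σt gives posterior Gamma(α+Σx, β+Σt) = Gamma(48, 25).
Posterior mean = α'/β' = 48/25.

48/25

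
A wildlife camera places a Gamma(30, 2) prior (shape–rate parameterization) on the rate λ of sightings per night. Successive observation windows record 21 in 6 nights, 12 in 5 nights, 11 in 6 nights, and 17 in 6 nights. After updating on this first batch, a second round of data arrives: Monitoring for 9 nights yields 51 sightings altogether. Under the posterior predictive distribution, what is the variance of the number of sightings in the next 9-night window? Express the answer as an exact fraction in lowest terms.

Total count: 21 + 12 + 11 + 17 = 61.
Total exposure: 6 + 5 + 6 + 6 = 23 nights.
After the first batch: Gamma(30 + 61, 2 + 23) = Gamma(91, 25).
Total count 51 over total exposure 9 nights.
After the second batch: Gamma(91 + 51, 25 + 9) = Gamma(142, 34).
The posterior predictive for a window of length T is Negative Binomial with variance T·α'·(β'+T)/β'² = 9·142·43/1156 = 27477/578.

27477/578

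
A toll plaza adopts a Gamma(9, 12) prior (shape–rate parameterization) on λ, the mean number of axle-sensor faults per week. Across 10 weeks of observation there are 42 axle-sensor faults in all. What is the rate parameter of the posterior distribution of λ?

22

Total count 42 over total exposure 10 weeks.
Conjugate update: add total count to the shape and total exposure to the rate, giving Gamma(51, 22).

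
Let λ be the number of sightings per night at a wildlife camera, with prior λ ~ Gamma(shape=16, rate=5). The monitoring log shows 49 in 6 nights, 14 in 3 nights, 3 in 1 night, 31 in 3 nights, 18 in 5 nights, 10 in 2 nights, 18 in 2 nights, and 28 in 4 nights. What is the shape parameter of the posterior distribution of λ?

187

Total count: 49 + 14 + 3 + 31 + 18 + 10 + 18 + 28 = 171.
Total exposure: 6 + 3 + 1 + 3 + 5 + 2 + 2 + 4 = 26 nights.
By Gamma–Poisson conjugacy, the posterior is Gamma(α + Σx, β + Σt) = Gamma(16 + 171, 5 + 26) = Gamma(187, 31).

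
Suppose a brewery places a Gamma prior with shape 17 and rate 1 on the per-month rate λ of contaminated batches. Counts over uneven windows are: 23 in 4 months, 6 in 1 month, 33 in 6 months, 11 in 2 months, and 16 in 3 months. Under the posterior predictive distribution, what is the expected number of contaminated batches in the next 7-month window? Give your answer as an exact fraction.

Total count: 23 + 6 + 33 + 11 + 16 = 89.
Total exposure: 4 + 1 + 6 + 2 + 3 = 16 months.
Conjugate update: add total count to the shape and total exposure to the rate, giving Gamma(106, 17).
Predictive mean over a 7-month window = T·E[λ|data] = 7·106/17 = 742/17.

742/17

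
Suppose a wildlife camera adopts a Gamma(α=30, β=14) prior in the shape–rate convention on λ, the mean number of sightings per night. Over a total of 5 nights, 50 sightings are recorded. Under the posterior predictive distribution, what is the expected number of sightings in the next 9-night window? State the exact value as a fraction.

720/19

Total count 50 over total exposure 5 nights.
By Gamma–Poisson conjugacy, the posterior is Gamma(α + Σx, β + Σt) = Gamma(30 + 50, 14 + 5) = Gamma(80, 19).
Predictive mean over a 9-night window = T·E[λ|data] = 9·80/19 = 720/19.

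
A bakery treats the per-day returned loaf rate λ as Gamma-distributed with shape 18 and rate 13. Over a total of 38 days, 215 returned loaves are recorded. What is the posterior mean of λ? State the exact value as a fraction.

Total count 215 over total exposure 38 days.
Gamma(α, β) with Poisson data over total exposure Σt gives posterior Gamma(α+Σx, β+Σt) = Gamma(233, 51).
Posterior mean = α'/β' = 233/51.

233/51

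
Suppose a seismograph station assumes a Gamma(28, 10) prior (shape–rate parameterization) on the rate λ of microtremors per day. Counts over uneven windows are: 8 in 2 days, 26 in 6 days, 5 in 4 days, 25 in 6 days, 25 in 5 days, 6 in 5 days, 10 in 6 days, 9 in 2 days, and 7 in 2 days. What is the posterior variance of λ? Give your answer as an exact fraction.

Total count: 8 + 26 + 5 + 25 + 25 + 6 + 10 + 9 + 7 = 121.
Total exposure: 2 + 6 + 4 + 6 + 5 + 5 + 6 + 2 + 2 = 38 days.
Conjugate update: add total count to the shape and total exposure to the rate, giving Gamma(149, 48).
Posterior variance = α'/β'² = 149/2304.

149/2304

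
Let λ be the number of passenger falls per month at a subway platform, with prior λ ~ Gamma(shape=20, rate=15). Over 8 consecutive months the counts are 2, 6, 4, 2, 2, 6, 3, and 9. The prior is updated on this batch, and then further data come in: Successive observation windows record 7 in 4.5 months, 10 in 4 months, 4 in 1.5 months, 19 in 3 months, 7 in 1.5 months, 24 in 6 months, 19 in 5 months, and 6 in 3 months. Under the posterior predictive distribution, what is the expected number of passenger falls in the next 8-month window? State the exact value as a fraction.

2400/103

Total count: 2 + 6 + 4 + 2 + 2 + 6 + 3 + 9 = 34.
Total exposure: 8 months.
After the first batch: Gamma(20 + 34, 15 + 8) = Gamma(54, 23).
Total count: 7 + 10 + 4 + 19 + 7 + 24 + 19 + 6 = 96.
Total exposure: 4.5 + 4 + 1.5 + 3 + 1.5 + 6 + 5 + 3 = 28.5 months.
After the second batch: Gamma(54 + 96, 23 + 28.5) = Gamma(150, 103/2).
Predictive mean over an 8-month window = T·E[λ|data] = 8·150/(103/2) = 2400/103.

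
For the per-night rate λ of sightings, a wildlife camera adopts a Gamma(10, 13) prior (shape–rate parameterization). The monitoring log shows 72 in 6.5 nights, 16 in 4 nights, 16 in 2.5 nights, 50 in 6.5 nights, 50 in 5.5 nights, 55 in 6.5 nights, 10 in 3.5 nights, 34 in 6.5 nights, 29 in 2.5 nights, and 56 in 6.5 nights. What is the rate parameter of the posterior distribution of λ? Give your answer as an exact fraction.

Total count: 72 + 16 + 16 + 50 + 50 + 55 + 10 + 34 + 29 + 56 = 388.
Total exposure: 6.5 + 4 + 2.5 + 6.5 + 5.5 + 6.5 + 3.5 + 6.5 + 2.5 + 6.5 = 50.5 nights.
Conjugate update: add total count to the shape and total exposure to the rate, giving Gamma(398, 127/2).

127/2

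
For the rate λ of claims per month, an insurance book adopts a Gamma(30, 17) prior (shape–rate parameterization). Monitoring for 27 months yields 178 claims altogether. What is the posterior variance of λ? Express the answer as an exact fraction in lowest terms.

Total count 178 over total exposure 27 months.
Gamma(α, β) with Poisson data over total exposure Σt gives posterior Gamma(α+Σx, β+Σt) = Gamma(208, 44).
Posterior variance = α'/β'² = 208/1936 = 13/121.

13/121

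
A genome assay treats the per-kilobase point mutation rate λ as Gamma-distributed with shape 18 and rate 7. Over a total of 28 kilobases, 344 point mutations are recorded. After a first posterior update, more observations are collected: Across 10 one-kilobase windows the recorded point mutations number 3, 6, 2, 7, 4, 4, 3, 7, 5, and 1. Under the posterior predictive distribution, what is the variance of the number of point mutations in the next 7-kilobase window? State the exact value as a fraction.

Total count 344 over total exposure 28 kilobases.
After the first batch: Gamma(18 + 344, 7 + 28) = Gamma(362, 35).
Total count: 3 + 6 + 2 + 7 + 4 + 4 + 3 + 7 + 5 + 1 = 42.
Total exposure: 10 kilobases.
After the second batch: Gamma(362 + 42, 35 + 10) = Gamma(404, 45).
The posterior predictive for a window of length T is Negative Binomial with variance T·α'·(β'+T)/β'² = 7·404·52/2025 = 147056/2025.

147056/2025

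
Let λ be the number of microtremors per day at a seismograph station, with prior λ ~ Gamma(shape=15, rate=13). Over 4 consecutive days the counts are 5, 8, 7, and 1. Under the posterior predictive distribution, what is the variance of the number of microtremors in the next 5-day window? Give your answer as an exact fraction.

Total count: 5 + 8 + 7 + 1 = 21.
Total exposure: 4 days.
The Gamma prior is conjugate for the Poisson rate, so λ | data ~ Gamma(15+21, 13+4) = Gamma(36, 17).
The posterior predictive for a window of length T is Negative Binomial with variance T·α'·(β'+T)/β'² = 5·36·22/289 = 3960/289.

3960/289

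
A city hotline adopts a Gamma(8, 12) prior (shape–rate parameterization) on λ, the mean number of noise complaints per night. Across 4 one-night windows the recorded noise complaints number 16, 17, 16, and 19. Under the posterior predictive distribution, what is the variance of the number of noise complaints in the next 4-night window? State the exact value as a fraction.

Total count: 16 + 17 + 16 + 19 = 68.
Total exposure: 4 nights.
By Gamma–Poisson conjugacy, the posterior is Gamma(α + Σx, β + Σt) = Gamma(8 + 68, 12 + 4) = Gamma(76, 16).
The posterior predictive for a window of length T is Negative Binomial with variance T·α'·(β'+T)/β'² = 4·76·20/256 = 95/4.

95/4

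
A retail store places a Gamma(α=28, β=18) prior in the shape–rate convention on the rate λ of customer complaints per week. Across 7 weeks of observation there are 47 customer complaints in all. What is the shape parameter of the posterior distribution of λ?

Total count 47 over total exposure 7 weeks.
Posterior: α' = 28 + 47 = 75, β' = 18 + 7 = 25.

75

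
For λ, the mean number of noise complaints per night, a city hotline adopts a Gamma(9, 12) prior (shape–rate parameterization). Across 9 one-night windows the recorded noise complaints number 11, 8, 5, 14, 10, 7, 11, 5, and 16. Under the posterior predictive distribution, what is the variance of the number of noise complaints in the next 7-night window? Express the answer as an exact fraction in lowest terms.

128/3

Total count: 11 + 8 + 5 + 14 + 10 + 7 + 11 + 5 + 16 = 87.
Total exposure: 9 nights.
Posterior: α' = 9 + 87 = 96, β' = 12 + 9 = 21.
The posterior predictive for a window of length T is Negative Binomial with variance T·α'·(β'+T)/β'² = 7·96·28/441 = 128/3.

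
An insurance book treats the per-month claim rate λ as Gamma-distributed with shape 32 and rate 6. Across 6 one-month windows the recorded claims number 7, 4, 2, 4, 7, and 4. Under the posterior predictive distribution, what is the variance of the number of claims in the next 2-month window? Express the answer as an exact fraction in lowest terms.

Total count: 7 + 4 + 2 + 4 + 7 + 4 = 28.
Total exposure: 6 months.
The Gamma prior is conjugate for the Poisson rate, so λ | data ~ Gamma(32+28, 6+6) = Gamma(60, 12).
The posterior predictive for a window of length T is Negative Binomial with variance T·α'·(β'+T)/β'² = 2·60·14/144 = 35/3.

35/3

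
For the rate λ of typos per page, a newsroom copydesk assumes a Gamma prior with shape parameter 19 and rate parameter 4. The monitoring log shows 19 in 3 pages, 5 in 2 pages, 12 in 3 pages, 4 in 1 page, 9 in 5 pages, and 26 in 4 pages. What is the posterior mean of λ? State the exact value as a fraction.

47/11

Total count: 19 + 5 + 12 + 4 + 9 + 26 = 75.
Total exposure: 3 + 2 + 3 + 1 + 5 + 4 = 18 pages.
Posterior: α' = 19 + 75 = 94, β' = 4 + 18 = 22.
Posterior mean = α'/β' = 94/22 = 47/11.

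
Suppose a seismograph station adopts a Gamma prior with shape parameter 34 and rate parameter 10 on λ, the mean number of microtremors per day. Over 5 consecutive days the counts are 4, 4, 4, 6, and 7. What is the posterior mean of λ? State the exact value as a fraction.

Total count: 4 + 4 + 4 + 6 + 7 = 25.
Total exposure: 5 days.
The Gamma prior is conjugate for the Poisson rate, so λ | data ~ Gamma(34+25, 10+5) = Gamma(59, 15).
Posterior mean = α'/β' = 59/15.

59/15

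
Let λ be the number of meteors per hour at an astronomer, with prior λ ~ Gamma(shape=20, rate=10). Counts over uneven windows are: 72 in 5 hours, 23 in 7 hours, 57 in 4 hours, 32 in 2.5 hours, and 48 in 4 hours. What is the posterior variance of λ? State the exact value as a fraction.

1008/4225

Total count: 72 + 23 + 57 + 32 + 48 = 232.
Total exposure: 5 + 7 + 4 + 2.5 + 4 = 22.5 hours.
Conjugate update: add total count to the shape and total exposure to the rate, giving Gamma(252, 65/2).
Posterior variance = α'/β'² = 252/(4225/4) = 1008/4225.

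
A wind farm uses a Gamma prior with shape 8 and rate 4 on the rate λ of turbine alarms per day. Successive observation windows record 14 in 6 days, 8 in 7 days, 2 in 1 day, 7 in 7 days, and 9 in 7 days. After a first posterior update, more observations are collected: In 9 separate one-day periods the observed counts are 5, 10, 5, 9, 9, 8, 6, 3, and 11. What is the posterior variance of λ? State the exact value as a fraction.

Total count: 14 + 8 + 2 + 7 + 9 = 40.
Total exposure: 6 + 7 + 1 + 7 + 7 = 28 days.
After the first batch: Gamma(8 + 40, 4 + 28) = Gamma(48, 32).
Total count: 5 + 10 + 5 + 9 + 9 + 8 + 6 + 3 + 11 = 66.
Total exposure: 9 days.
After the second batch: Gamma(48 + 66, 32 + 9) = Gamma(114, 41).
Posterior variance = α'/β'² = 114/1681.

114/1681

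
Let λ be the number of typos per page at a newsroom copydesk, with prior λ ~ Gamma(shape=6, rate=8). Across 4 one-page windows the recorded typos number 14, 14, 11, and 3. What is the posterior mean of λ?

4

Total count: 14 + 14 + 11 + 3 = 42.
Total exposure: 4 pages.
The Gamma prior is conjugate for the Poisson rate, so λ | data ~ Gamma(6+42, 8+4) = Gamma(48, 12).
Posterior mean = α'/β' = 48/12 = 4.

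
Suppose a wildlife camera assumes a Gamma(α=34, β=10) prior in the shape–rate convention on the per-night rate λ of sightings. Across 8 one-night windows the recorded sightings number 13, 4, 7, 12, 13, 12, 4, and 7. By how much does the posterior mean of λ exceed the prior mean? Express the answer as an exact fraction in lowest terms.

112/45

Total count: 13 + 4 + 7 + 12 + 13 + 12 + 4 + 7 = 72.
Total exposure: 8 nights.
The Gamma prior is conjugate for the Poisson rate, so λ | data ~ Gamma(34+72, 10+8) = Gamma(106, 18).
Posterior mean = 106/18 = 53/9; prior mean = 34/10 = 17/5. Difference = 53/9 − 17/5 = 112/45.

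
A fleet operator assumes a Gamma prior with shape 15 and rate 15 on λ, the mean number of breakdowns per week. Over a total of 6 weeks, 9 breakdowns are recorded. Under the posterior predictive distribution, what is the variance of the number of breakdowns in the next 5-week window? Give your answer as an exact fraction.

Total count 9 over total exposure 6 weeks.
By Gamma–Poisson conjugacy, the posterior is Gamma(α + Σx, β + Σt) = Gamma(15 + 9, 15 + 6) = Gamma(24, 21).
The posterior predictive for a window of length T is Negative Binomial with variance T·α'·(β'+T)/β'² = 5·24·26/441 = 1040/147.

1040/147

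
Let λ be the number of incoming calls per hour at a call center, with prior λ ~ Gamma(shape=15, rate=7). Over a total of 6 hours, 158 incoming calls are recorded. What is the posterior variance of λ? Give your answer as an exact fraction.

173/169

Total count 158 over total exposure 6 hours.
The Gamma prior is conjugate for the Poisson rate, so λ | data ~ Gamma(15+158, 7+6) = Gamma(173, 13).
Posterior variance = α'/β'² = 173/169.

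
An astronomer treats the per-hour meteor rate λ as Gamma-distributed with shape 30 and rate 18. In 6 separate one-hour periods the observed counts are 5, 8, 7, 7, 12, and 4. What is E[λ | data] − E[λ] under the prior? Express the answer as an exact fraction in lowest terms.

Total count: 5 + 8 + 7 + 7 + 12 + 4 = 43.
Total exposure: 6 hours.
By Gamma–Poisson conjugacy, the posterior is Gamma(α + Σx, β + Σt) = Gamma(30 + 43, 18 + 6) = Gamma(73, 24).
Posterior mean = 73/24 = 73/24; prior mean = 30/18 = 5/3. Difference = 73/24 − 5/3 = 11/8.

11/8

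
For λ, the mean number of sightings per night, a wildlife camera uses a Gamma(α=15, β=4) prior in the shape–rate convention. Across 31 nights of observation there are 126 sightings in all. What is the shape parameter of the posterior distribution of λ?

Total count 126 over total exposure 31 nights.
Conjugate update: add total count to the shape and total exposure to the rate, giving Gamma(141, 35).

141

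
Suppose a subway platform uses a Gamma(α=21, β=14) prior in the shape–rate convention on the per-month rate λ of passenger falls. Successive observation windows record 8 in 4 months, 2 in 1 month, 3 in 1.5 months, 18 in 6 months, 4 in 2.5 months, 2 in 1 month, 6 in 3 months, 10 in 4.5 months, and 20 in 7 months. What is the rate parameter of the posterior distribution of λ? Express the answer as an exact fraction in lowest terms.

Total count: 8 + 2 + 3 + 18 + 4 + 2 + 6 + 10 + 20 = 73.
Total exposure: 4 + 1 + 1.5 + 6 + 2.5 + 1 + 3 + 4.5 + 7 = 30.5 months.
Conjugate update: add total count to the shape and total exposure to the rate, giving Gamma(94, 89/2).

89/2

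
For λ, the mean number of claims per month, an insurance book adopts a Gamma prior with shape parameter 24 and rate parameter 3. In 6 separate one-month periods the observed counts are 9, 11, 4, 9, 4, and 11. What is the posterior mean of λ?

Total count: 9 + 11 + 4 + 9 + 4 + 11 = 48.
Total exposure: 6 months.
Posterior: α' = 24 + 48 = 72, β' = 3 + 6 = 9.
Posterior mean = α'/β' = 72/9 = 8.

8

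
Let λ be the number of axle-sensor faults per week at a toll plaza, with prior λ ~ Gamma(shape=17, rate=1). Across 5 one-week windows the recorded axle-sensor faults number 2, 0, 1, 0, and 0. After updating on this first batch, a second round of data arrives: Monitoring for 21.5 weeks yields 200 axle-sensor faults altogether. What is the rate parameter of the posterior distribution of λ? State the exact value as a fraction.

Total count: 2 + 0 + 1 + 0 + 0 = 3.
Total exposure: 5 weeks.
After the first batch: Gamma(17 + 3, 1 + 5) = Gamma(20, 6).
Total count 200 over total exposure 21.5 weeks.
After the second batch: Gamma(20 + 200, 6 + 21.5) = Gamma(220, 55/2).

55/2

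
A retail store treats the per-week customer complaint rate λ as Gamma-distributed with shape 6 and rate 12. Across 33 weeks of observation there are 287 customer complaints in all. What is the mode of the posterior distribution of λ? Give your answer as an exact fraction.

292/45

Total count 287 over total exposure 33 weeks.
By Gamma–Poisson conjugacy, the posterior is Gamma(α + Σx, β + Σt) = Gamma(6 + 287, 12 + 33) = Gamma(293, 45).
Posterior mode = (α'−1)/β' = 292/45.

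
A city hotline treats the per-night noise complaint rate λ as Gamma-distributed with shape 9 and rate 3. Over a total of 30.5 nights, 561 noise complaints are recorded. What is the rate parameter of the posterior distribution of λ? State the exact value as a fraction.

67/2

Total count 561 over total exposure 30.5 nights.
Gamma(α, β) with Poisson data over total exposure Σt gives posterior Gamma(α+Σx, β+Σt) = Gamma(570, 67/2).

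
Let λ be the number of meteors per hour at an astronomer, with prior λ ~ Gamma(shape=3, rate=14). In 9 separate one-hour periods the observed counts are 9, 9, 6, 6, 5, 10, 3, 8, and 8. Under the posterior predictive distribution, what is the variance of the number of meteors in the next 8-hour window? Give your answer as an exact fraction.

16616/529

Total count: 9 + 9 + 6 + 6 + 5 + 10 + 3 + 8 + 8 = 64.
Total exposure: 9 hours.
Gamma(α, β) with Poisson data over total exposure Σt gives posterior Gamma(α+Σx, β+Σt) = Gamma(67, 23).
The posterior predictive for a window of length T is Negative Binomial with variance T·α'·(β'+T)/β'² = 8·67·31/529 = 16616/529.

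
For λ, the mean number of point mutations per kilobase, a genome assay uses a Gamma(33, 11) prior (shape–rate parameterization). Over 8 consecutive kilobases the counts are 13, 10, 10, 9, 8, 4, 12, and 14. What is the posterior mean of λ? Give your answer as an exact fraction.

Total count: 13 + 10 + 10 + 9 + 8 + 4 + 12 + 14 = 80.
Total exposure: 8 kilobases.
Conjugate update: add total count to the shape and total exposure to the rate, giving Gamma(113, 19).
Posterior mean = α'/β' = 113/19.

113/19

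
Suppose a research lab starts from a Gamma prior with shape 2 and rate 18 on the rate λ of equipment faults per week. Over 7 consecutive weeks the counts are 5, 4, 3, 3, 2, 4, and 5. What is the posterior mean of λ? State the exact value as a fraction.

28/25

Total count: 5 + 4 + 3 + 3 + 2 + 4 + 5 = 26.
Total exposure: 7 weeks.
By Gamma–Poisson conjugacy, the posterior is Gamma(α + Σx, β + Σt) = Gamma(2 + 26, 18 + 7) = Gamma(28, 25).
Posterior mean = α'/β' = 28/25.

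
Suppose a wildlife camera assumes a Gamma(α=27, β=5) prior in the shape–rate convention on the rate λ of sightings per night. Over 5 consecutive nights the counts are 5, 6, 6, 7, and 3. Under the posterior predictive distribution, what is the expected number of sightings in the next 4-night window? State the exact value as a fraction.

108/5

Total count: 5 + 6 + 6 + 7 + 3 = 27.
Total exposure: 5 nights.
Conjugate update: add total count to the shape and total exposure to the rate, giving Gamma(54, 10).
Predictive mean over a 4-night window = T·E[λ|data] = 4·54/10 = 108/5.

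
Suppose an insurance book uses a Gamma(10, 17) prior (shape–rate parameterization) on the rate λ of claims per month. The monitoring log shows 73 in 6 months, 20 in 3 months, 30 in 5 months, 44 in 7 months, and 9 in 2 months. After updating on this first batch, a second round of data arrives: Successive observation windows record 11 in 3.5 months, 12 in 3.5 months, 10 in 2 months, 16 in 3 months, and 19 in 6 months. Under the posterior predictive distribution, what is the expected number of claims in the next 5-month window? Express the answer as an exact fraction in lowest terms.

Total count: 73 + 20 + 30 + 44 + 9 = 176.
Total exposure: 6 + 3 + 5 + 7 + 2 = 23 months.
After the first batch: Gamma(10 + 176, 17 + 23) = Gamma(186, 40).
Total count: 11 + 12 + 10 + 16 + 19 = 68.
Total exposure: 3.5 + 3.5 + 2 + 3 + 6 = 18 months.
After the second batch: Gamma(186 + 68, 40 + 18) = Gamma(254, 58).
Predictive mean over a 5-month window = T·E[λ|data] = 5·254/58 = 635/29.

635/29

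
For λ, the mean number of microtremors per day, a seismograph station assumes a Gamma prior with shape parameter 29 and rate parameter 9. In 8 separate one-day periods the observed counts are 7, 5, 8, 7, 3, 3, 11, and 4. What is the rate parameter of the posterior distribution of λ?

Total count: 7 + 5 + 8 + 7 + 3 + 3 + 11 + 4 = 48.
Total exposure: 8 days.
Gamma(α, β) with Poisson data over total exposure Σt gives posterior Gamma(α+Σx, β+Σt) = Gamma(77, 17).

17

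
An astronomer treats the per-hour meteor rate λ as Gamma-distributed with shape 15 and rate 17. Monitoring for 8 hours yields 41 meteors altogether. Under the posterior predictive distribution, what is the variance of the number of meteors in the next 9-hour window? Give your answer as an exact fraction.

17136/625

Total count 41 over total exposure 8 hours.
Posterior: α' = 15 + 41 = 56, β' = 17 + 8 = 25.
The posterior predictive for a window of length T is Negative Binomial with variance T·α'·(β'+T)/β'² = 9·56·34/625 = 17136/625.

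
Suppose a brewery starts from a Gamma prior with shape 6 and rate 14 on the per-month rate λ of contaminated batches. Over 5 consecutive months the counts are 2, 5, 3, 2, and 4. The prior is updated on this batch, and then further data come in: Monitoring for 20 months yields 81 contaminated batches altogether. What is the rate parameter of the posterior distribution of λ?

39

Total count: 2 + 5 + 3 + 2 + 4 = 16.
Total exposure: 5 months.
After the first batch: Gamma(6 + 16, 14 + 5) = Gamma(22, 19).
Total count 81 over total exposure 20 months.
After the second batch: Gamma(22 + 81, 19 + 20) = Gamma(103, 39).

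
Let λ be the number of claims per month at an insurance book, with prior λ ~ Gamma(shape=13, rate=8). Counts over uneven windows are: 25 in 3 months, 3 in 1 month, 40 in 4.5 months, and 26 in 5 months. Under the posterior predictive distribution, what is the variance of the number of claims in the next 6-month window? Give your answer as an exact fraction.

70620/1849

Total count: 25 + 3 + 40 + 26 = 94.
Total exposure: 3 + 1 + 4.5 + 5 = 13.5 months.
The Gamma prior is conjugate for the Poisson rate, so λ | data ~ Gamma(13+94, 8+13.5) = Gamma(107, 43/2).
The posterior predictive for a window of length T is Negative Binomial with variance T·α'·(β'+T)/β'² = 6·107·(55/2)/(1849/4) = 70620/1849.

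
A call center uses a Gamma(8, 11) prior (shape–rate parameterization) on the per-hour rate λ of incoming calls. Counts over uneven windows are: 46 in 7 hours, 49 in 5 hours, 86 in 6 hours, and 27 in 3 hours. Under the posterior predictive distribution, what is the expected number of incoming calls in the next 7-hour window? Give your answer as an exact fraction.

189/4

Total count: 46 + 49 + 86 + 27 = 208.
Total exposure: 7 + 5 + 6 + 3 = 21 hours.
By Gamma–Poisson conjugacy, the posterior is Gamma(α + Σx, β + Σt) = Gamma(8 + 208, 11 + 21) = Gamma(216, 32).
Predictive mean over a 7-hour window = T·E[λ|data] = 7·216/32 = 189/4.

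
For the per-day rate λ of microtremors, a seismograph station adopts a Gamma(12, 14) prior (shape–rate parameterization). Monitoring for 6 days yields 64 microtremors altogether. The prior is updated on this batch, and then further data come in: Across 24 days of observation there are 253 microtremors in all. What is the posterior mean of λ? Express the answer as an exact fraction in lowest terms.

329/44

Total count 64 over total exposure 6 days.
After the first batch: Gamma(12 + 64, 14 + 6) = Gamma(76, 20).
Total count 253 over total exposure 24 days.
After the second batch: Gamma(76 + 253, 20 + 24) = Gamma(329, 44).
Posterior mean = α'/β' = 329/44.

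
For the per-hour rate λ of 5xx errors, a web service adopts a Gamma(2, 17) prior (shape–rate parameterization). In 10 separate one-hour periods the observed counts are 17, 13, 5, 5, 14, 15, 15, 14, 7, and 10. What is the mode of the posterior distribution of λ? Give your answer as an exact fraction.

Total count: 17 + 13 + 5 + 5 + 14 + 15 + 15 + 14 + 7 + 10 = 115.
Total exposure: 10 hours.
By Gamma–Poisson conjugacy, the posterior is Gamma(α + Σx, β + Σt) = Gamma(2 + 115, 17 + 10) = Gamma(117, 27).
Posterior mode = (α'−1)/β' = 116/27.

116/27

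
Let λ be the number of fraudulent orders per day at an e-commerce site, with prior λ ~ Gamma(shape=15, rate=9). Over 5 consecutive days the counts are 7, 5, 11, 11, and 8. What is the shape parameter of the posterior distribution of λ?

57

Total count: 7 + 5 + 11 + 11 + 8 = 42.
Total exposure: 5 days.
Conjugate update: add total count to the shape and total exposure to the rate, giving Gamma(57, 14).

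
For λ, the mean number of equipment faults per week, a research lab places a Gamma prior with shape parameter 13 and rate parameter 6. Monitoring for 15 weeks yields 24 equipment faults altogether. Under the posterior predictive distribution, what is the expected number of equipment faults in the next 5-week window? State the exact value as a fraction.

185/21

Total count 24 over total exposure 15 weeks.
Conjugate update: add total count to the shape and total exposure to the rate, giving Gamma(37, 21).
Predictive mean over a 5-week window = T·E[λ|data] = 5·37/21 = 185/21.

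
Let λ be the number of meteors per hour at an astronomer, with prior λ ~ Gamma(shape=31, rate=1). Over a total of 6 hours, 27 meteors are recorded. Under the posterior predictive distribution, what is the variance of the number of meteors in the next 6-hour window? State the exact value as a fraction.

Total count 27 over total exposure 6 hours.
The Gamma prior is conjugate for the Poisson rate, so λ | data ~ Gamma(31+27, 1+6) = Gamma(58, 7).
The posterior predictive for a window of length T is Negative Binomial with variance T·α'·(β'+T)/β'² = 6·58·13/49 = 4524/49.

4524/49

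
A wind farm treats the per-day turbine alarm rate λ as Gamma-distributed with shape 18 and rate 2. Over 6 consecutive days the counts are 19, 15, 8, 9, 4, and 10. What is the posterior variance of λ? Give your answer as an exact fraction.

83/64

Total count: 19 + 15 + 8 + 9 + 4 + 10 = 65.
Total exposure: 6 days.
Conjugate update: add total count to the shape and total exposure to the rate, giving Gamma(83, 8).
Posterior variance = α'/β'² = 83/64.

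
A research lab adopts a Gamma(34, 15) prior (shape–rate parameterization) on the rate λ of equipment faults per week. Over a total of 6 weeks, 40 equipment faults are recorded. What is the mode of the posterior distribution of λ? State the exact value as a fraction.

73/21

Total count 40 over total exposure 6 weeks.
By Gamma–Poisson conjugacy, the posterior is Gamma(α + Σx, β + Σt) = Gamma(34 + 40, 15 + 6) = Gamma(74, 21).
Posterior mode = (α'−1)/β' = 73/21.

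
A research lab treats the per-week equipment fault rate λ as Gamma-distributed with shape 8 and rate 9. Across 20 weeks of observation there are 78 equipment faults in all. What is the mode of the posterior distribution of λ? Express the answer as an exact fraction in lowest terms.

Total count 78 over total exposure 20 weeks.
Posterior: α' = 8 + 78 = 86, β' = 9 + 20 = 29.
Posterior mode = (α'−1)/β' = 85/29.

85/29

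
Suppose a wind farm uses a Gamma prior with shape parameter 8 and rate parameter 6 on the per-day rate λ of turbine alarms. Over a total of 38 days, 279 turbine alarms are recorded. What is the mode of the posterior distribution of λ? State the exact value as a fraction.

13/2

Total count 279 over total exposure 38 days.
Gamma(α, β) with Poisson data over total exposure Σt gives posterior Gamma(α+Σx, β+Σt) = Gamma(287, 44).
Posterior mode = (α'−1)/β' = 286/44 = 13/2.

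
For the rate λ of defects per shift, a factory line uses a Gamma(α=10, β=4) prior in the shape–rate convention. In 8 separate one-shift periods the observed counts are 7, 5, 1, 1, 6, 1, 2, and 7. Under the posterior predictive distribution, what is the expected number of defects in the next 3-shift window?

Total count: 7 + 5 + 1 + 1 + 6 + 1 + 2 + 7 = 30.
Total exposure: 8 shifts.
By Gamma–Poisson conjugacy, the posterior is Gamma(α + Σx, β + Σt) = Gamma(10 + 30, 4 + 8) = Gamma(40, 12).
Predictive mean over a 3-shift window = T·E[λ|data] = 3·40/12 = 10.

10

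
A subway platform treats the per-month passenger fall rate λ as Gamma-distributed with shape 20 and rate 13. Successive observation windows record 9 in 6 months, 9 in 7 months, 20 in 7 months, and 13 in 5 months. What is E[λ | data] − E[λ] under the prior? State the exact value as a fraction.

163/494

Total count: 9 + 9 + 20 + 13 = 51.
Total exposure: 6 + 7 + 7 + 5 = 25 months.
Posterior: α' = 20 + 51 = 71, β' = 13 + 25 = 38.
Posterior mean = 71/38 = 71/38; prior mean = 20/13 = 20/13. Difference = 71/38 − 20/13 = 163/494.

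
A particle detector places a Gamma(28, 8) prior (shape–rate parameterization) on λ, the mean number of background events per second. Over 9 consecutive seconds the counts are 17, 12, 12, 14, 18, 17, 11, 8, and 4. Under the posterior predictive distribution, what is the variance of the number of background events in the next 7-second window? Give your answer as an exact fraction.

23688/289

Total count: 17 + 12 + 12 + 14 + 18 + 17 + 11 + 8 + 4 = 113.
Total exposure: 9 seconds.
The Gamma prior is conjugate for the Poisson rate, so λ | data ~ Gamma(28+113, 8+9) = Gamma(141, 17).
The posterior predictive for a window of length T is Negative Binomial with variance T·α'·(β'+T)/β'² = 7·141·24/289 = 23688/289.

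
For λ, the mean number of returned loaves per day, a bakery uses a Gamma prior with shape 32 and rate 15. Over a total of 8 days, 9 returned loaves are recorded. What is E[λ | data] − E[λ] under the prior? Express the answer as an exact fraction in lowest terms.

Total count 9 over total exposure 8 days.
Gamma(α, β) with Poisson data over total exposure Σt gives posterior Gamma(α+Σx, β+Σt) = Gamma(41, 23).
Posterior mean = 41/23 = 41/23; prior mean = 32/15 = 32/15. Difference = 41/23 − 32/15 = -121/345.

-121/345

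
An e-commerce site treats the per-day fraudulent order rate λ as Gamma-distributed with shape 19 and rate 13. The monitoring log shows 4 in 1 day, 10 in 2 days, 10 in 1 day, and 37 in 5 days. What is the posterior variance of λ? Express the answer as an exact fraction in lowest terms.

20/121

Total count: 4 + 10 + 10 + 37 = 61.
Total exposure: 1 + 2 + 1 + 5 = 9 days.
Posterior: α' = 19 + 61 = 80, β' = 13 + 9 = 22.
Posterior variance = α'/β'² = 80/484 = 20/121.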